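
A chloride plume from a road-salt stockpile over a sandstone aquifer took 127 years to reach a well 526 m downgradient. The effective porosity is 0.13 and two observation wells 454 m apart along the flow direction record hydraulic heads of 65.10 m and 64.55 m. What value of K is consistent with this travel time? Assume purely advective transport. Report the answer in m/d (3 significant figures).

Hydraulic gradient i = (65.10 − 64.55) / 454 = 0.55 / 454 = 0.001211
t = 127 years = 46360 d
v = L / t = 526 / 46360 = 0.01135 m/d
K = v · n / i = 0.01135 × 0.13 / 0.001211 = 1.22 m/d

1.22 m/d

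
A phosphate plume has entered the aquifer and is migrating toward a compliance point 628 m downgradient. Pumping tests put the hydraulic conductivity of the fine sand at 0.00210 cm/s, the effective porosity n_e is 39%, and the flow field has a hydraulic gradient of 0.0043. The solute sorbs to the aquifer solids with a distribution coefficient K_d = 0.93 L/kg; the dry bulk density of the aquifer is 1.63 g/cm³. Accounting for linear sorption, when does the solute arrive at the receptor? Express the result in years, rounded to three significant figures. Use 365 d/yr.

420 years

K = 0.00210 cm/s × 864 = 1.814 m/d
Specific discharge q = 1.814 × 0.0043 = 0.007802 m/d
Average linear velocity = 0.007802 / 0.39 = 0.02000 m/d
Retardation R = 1 + ρ_b·K_d/n = 1 + 1.63×0.93/0.39 = 4.887
Contaminant velocity v_c = v/R = 0.02000/4.887 = 0.004094 m/d
t = L/v_c = 628/0.004094 = 153400 d
   = 153400/365 = 420 yr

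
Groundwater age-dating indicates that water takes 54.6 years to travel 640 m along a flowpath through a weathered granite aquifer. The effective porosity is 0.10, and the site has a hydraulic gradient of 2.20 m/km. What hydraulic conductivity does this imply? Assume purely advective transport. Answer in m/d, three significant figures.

1.46 m/d

t = 54.6 years = 19930 d
v = L / t = 640 / 19930 = 0.03211 m/d
K = v · n / i = 0.03211 × 0.10 / 0.0022 = 1.46 m/d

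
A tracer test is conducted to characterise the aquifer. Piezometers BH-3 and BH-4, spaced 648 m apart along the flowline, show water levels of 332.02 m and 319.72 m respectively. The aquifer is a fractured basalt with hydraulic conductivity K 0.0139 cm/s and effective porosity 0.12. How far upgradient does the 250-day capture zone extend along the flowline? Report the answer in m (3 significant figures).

Hydraulic gradient i = (332.02 − 319.72) / 648 = 12.30 / 648 = 0.01898
K = 0.0139 cm/s × 864 = 12.01 m/d
Darcy flux q = K·i = 12.01 × 0.01898 = 0.2280 m/d
Average linear velocity = 0.2280 / 0.12 = 1.900 m/d
L = v × T = 1.900 × 250 = 474.9 m

475 m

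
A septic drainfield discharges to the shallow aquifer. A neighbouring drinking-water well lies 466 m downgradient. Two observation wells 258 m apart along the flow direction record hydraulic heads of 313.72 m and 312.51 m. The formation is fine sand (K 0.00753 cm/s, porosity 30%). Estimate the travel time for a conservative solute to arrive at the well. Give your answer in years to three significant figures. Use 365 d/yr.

12.6 years

Hydraulic gradient i = (313.72 − 312.51) / 258 = 1.21 / 258 = 0.004690
K = 0.00753 cm/s × 864 = 6.506 m/d
Specific discharge q = 6.506 × 0.004690 = 0.03051 m/d
Average linear velocity = 0.03051 / 0.30 = 0.1017 m/d
t = L / v = 466 / 0.1017 = 4582 d
   = 4582 / 365 = 12.6 yr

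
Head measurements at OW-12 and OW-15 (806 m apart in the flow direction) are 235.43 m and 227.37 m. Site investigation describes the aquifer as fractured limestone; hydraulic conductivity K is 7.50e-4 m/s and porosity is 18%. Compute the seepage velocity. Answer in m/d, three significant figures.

Hydraulic gradient i = (235.43 − 227.37) / 806 = 8.06 / 806 = 0.01000
K = 7.50e-4 m/s × 86400 s/d = 64.80 m/d
q = Ki = 64.80 × 0.01000 = 0.6480 m/d
Average linear velocity = 0.6480 / 0.18 = 3.600 m/d

3.60 m/d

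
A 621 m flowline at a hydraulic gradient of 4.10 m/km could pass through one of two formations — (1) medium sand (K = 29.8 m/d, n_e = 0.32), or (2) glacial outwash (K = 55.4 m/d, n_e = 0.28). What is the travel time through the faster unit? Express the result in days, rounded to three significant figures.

766 days

Unit 1 (medium sand): v = 29.8×0.0041/0.32 = 0.3818 m/d, t = 621/0.3818 = 1626 d
Unit 2 (glacial outwash): v = 55.4×0.0041/0.28 = 0.8112 m/d, t = 621/0.8112 = 765.5 d
Faster unit: t = 766 d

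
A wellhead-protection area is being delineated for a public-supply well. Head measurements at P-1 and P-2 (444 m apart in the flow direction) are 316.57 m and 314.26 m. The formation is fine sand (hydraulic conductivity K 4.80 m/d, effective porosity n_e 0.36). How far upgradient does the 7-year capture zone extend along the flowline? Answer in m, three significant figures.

177 m

Hydraulic gradient i = (316.57 − 314.26) / 444 = 2.31 / 444 = 0.005203
Specific discharge q = 4.80 × 0.005203 = 0.02497 m/d
v = Ki/n = 4.80·0.005203/0.36 = 0.06937 m/d
T = 7 yr × 365 = 2555 d
L = v × T = 0.06937 × 2555 = 177.2 m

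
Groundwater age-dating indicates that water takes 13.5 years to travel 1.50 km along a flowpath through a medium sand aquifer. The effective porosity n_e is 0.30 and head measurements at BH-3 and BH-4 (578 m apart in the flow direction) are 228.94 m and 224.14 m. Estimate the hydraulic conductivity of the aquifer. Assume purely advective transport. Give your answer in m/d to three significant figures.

11.0 m/d

Hydraulic gradient i = (228.94 − 224.14) / 578 = 4.80 / 578 = 0.008304
t = 13.5 years = 4928 d
L = 1.50 km = 1500 m
v = L / t = 1500 / 4928 = 0.3044 m/d
K = v · n / i = 0.3044 × 0.30 / 0.008304 = 11.0 m/d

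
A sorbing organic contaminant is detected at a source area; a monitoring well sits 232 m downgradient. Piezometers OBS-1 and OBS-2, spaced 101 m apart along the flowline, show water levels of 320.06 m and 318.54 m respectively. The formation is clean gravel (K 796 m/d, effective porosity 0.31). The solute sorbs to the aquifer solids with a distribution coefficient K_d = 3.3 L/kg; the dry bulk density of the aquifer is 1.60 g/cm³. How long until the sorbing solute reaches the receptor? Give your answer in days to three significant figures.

108 days

Hydraulic gradient i = (320.06 − 318.54) / 101 = 1.52 / 101 = 0.01505
q = Ki = 796 × 0.01505 = 11.98 m/d
v_s = q/n_e = 11.98/0.31 = 38.64 m/d
Retardation R = 1 + ρ_b·K_d/n = 1 + 1.60×3.3/0.31 = 18.03
Contaminant velocity v_c = v/R = 38.64/18.03 = 2.143 m/d
t = L/v_c = 232/2.143 = 108.3 d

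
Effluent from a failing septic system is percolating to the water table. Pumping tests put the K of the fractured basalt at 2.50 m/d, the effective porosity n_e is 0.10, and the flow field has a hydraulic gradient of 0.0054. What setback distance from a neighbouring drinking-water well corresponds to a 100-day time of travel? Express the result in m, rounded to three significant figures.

13.5 m

q = Ki = 2.50 × 0.0054 = 0.01350 m/d
v_s = q/n_e = 0.01350/0.10 = 0.1350 m/d
L = v × T = 0.1350 × 100 = 13.50 m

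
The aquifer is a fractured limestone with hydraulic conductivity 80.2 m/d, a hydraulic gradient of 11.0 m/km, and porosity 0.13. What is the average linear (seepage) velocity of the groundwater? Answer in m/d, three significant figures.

Darcy flux q = K·i = 80.2 × 0.011 = 0.8822 m/d
Average linear velocity = 0.8822 / 0.13 = 6.786 m/d

6.79 m/d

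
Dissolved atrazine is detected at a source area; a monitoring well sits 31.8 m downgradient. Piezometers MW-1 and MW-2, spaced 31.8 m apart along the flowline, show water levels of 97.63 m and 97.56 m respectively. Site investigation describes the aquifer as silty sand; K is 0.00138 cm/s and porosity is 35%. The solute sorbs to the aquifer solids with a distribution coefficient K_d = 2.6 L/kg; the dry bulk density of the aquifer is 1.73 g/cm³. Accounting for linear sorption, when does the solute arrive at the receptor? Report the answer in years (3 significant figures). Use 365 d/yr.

Hydraulic gradient i = (97.63 − 97.56) / 31.8 = 0.07 / 31.8 = 0.002201
K = 0.00138 cm/s × 864 = 1.192 m/d
Specific discharge q = 1.192 × 0.002201 = 0.002625 m/d
v_s = q/n_e = 0.002625/0.35 = 0.007499 m/d
Retardation R = 1 + ρ_b·K_d/n = 1 + 1.73×2.6/0.35 = 13.85
Contaminant velocity v_c = v/R = 0.007499/13.85 = 5.414e-4 m/d
t = L/v_c = 31.8/5.414e-4 = 58740 d
   = 58740/365 = 161 yr

161 years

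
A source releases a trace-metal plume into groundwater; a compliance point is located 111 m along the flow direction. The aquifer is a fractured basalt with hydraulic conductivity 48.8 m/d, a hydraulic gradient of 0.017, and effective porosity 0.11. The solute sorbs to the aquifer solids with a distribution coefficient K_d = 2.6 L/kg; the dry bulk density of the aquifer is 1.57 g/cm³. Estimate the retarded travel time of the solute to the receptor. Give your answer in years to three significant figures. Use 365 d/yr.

1.54 years

q = Ki = 48.8 × 0.017 = 0.8296 m/d
v_s = q/n_e = 0.8296/0.11 = 7.542 m/d
Retardation R = 1 + ρ_b·K_d/n = 1 + 1.57×2.6/0.11 = 38.11
Contaminant velocity v_c = v/R = 7.542/38.11 = 0.1979 m/d
t = L/v_c = 111/0.1979 = 560.9 d
   = 560.9/365 = 1.54 yr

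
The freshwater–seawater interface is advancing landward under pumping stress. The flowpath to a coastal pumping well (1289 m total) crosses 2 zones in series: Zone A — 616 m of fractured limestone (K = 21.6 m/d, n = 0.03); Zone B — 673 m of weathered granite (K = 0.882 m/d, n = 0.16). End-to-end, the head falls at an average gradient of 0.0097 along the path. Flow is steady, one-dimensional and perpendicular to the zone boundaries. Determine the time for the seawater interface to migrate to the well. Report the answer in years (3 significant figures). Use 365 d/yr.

21.9 years

For zones in series the flux q is common to all zones; the equivalent conductivity is the harmonic (thickness-weighted) mean, K_eq = L_total / Σ(L_j/K_j).
Σ(L/K) = 616/21.6 + 673/0.882 = 28.52 + 763.0 = 791.6 d
K_eq = L_total / Σ(L/K) = 1289 / 791.6 = 1.628 m/d
q = K_eq · i = 1.628 × 0.0097 = 0.01580 m/d (same in every zone)
Zone A: v = q/n = 0.01580/0.03 = 0.5265 m/d → t_A = 616/0.5265 = 1170 d
Zone B: v = q/n = 0.01580/0.16 = 0.09872 m/d → t_B = 673/0.09872 = 6817 d
Total t = 1170 + 6817 = 7987 d
   = 7987 / 365 = 21.9 yr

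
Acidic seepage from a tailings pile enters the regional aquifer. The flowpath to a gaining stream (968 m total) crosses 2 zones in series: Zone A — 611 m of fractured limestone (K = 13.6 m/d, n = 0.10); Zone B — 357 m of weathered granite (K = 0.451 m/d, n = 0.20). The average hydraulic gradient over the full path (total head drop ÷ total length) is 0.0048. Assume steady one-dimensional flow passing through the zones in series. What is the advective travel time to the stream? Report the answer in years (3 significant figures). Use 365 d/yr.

Steady 1-D flow in series ⇒ the Darcy flux q is identical in every zone and the zone head losses add (resistances L/K in series).
Σ(L/K) = 611/13.6 + 357/0.451 = 44.93 + 791.6 = 836.5 d
K_eq = L_total / Σ(L/K) = 968 / 836.5 = 1.157 m/d
q = K_eq · i = 1.157 × 0.0048 = 0.005555 m/d (same in every zone)
Zone A: v = q/n = 0.005555/0.10 = 0.05555 m/d → t_A = 611/0.05555 = 11000 d
Zone B: v = q/n = 0.005555/0.20 = 0.02777 m/d → t_B = 357/0.02777 = 12850 d
Total t = 11000 + 12850 = 23850 d
   = 23850 / 365 = 65.4 yr

65.4 years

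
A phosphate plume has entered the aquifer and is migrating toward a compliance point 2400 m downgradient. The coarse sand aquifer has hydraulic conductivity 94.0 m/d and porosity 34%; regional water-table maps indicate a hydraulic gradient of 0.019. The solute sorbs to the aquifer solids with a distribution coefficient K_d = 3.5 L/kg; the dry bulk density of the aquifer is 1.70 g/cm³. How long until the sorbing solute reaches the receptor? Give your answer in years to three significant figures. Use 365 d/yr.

23.2 years

q = Ki = 94.0 × 0.019 = 1.786 m/d
v_s = q/n_e = 1.786/0.34 = 5.253 m/d
Retardation R = 1 + ρ_b·K_d/n = 1 + 1.70×3.5/0.34 = 18.50
Contaminant velocity v_c = v/R = 5.253/18.50 = 0.2839 m/d
t = L/v_c = 2400/0.2839 = 8452 d
   = 8452/365 = 23.2 yr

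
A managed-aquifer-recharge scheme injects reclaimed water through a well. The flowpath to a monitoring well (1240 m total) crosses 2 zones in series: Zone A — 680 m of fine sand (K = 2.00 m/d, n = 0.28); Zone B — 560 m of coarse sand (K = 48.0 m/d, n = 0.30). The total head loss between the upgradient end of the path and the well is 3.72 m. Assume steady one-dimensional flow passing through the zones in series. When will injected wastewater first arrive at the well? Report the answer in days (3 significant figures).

33900 days

Continuity: the same q passes through each zone, so ΔH = q·Σ(L_j/K_j) — the zones act as resistances in series.
Σ(L/K) = 680/2.00 + 560/48.0 = 340.0 + 11.67 = 351.7 d
q = ΔH / Σ(L/K) = 3.72 / 351.7 = 0.01058 m/d (same in every zone)
Zone A: v = q/n = 0.01058/0.28 = 0.03778 m/d → t_A = 680/0.03778 = 18000 d
Zone B: v = q/n = 0.01058/0.30 = 0.03526 m/d → t_B = 560/0.03526 = 15880 d
Total t = 18000 + 15880 = 33880 d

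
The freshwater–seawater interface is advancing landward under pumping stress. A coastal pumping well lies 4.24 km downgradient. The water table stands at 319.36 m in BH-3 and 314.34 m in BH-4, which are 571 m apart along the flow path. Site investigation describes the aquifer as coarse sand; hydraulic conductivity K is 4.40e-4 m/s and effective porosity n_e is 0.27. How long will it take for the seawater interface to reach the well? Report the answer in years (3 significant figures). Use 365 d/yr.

Hydraulic gradient i = (319.36 − 314.34) / 571 = 5.02 / 571 = 0.008792
K = 4.40e-4 m/s × 86400 s/d = 38.02 m/d
Specific discharge q = 38.02 × 0.008792 = 0.3342 m/d
v = Ki/n = 38.02·0.008792/0.27 = 1.238 m/d
L = 4.24 km = 4240 m
t = L / v = 4240 / 1.238 = 3425 d
   = 3425 / 365 = 9.38 yr

9.38 years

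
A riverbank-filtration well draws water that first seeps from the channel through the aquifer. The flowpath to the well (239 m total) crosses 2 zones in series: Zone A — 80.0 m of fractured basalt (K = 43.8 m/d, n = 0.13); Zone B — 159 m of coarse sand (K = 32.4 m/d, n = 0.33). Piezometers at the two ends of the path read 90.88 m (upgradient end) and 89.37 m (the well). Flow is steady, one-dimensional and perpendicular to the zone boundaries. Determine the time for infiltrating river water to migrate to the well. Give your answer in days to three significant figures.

280 days

Total head drop ΔH = 90.88 − 89.37 = 1.51 m
Continuity: the same q passes through each zone, so ΔH = q·Σ(L_j/K_j) — the zones act as resistances in series.
Σ(L/K) = 80.0/43.8 + 159/32.4 = 1.826 + 4.907 = 6.734 d
q = ΔH / Σ(L/K) = 1.51 / 6.734 = 0.2242 m/d (same in every zone)
Zone A: v = q/n = 0.2242/0.13 = 1.725 m/d → t_A = 80.0/1.725 = 46.38 d
Zone B: v = q/n = 0.2242/0.33 = 0.6795 m/d → t_B = 159/0.6795 = 234.0 d
Total t = 46.38 + 234.0 = 280.4 d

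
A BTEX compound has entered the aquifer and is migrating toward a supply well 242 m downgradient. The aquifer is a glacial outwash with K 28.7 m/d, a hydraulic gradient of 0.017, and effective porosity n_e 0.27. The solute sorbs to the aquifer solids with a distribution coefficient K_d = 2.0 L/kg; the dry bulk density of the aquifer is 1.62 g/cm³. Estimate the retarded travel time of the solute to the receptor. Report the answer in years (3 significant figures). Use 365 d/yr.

Darcy flux q = K·i = 28.7 × 0.017 = 0.4879 m/d
v_s = q/n_e = 0.4879/0.27 = 1.807 m/d
Retardation R = 1 + ρ_b·K_d/n = 1 + 1.62×2.0/0.27 = 13.00
Contaminant velocity v_c = v/R = 1.807/13.00 = 0.1390 m/d
t = L/v_c = 242/0.1390 = 1741 d
   = 1741/365 = 4.77 yr

4.77 years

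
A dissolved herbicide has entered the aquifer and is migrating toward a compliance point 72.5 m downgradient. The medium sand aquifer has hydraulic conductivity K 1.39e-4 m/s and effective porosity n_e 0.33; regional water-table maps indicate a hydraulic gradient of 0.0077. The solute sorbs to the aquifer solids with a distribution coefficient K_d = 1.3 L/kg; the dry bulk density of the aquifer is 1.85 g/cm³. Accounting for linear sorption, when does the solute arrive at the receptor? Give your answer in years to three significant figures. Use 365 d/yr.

K = 1.39e-4 m/s × 86400 s/d = 12.01 m/d
Darcy flux q = K·i = 12.01 × 0.0077 = 0.09247 m/d
Seepage velocity v = q / n = 0.09247 / 0.33 = 0.2802 m/d
Retardation R = 1 + ρ_b·K_d/n = 1 + 1.85×1.3/0.33 = 8.288
Contaminant velocity v_c = v/R = 0.2802/8.288 = 0.03381 m/d
t = L/v_c = 72.5/0.03381 = 2144 d
   = 2144/365 = 5.87 yr

5.87 years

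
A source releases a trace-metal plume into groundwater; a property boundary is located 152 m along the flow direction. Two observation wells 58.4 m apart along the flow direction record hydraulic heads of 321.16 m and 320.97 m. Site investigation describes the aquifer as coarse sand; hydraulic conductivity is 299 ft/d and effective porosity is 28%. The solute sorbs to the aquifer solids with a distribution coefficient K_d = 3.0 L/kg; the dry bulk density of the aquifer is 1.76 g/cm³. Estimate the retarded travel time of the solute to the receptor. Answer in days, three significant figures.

2850 days

Hydraulic gradient i = (321.16 − 320.97) / 58.4 = 0.19 / 58.4 = 0.003253
K = 299 ft/d × 0.3048 = 91.14 m/d
q = Ki = 91.14 × 0.003253 = 0.2965 m/d
Seepage velocity v = q / n = 0.2965 / 0.28 = 1.059 m/d
Retardation R = 1 + ρ_b·K_d/n = 1 + 1.76×3.0/0.28 = 19.86
Contaminant velocity v_c = v/R = 1.059/19.86 = 0.05333 m/d
t = L/v_c = 152/0.05333 = 2850 d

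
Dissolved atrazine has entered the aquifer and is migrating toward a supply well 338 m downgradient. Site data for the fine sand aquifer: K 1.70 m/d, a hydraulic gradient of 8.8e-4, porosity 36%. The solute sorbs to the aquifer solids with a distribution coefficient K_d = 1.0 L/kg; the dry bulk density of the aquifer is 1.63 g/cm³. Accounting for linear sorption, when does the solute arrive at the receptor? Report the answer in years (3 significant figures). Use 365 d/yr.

1230 years

q = Ki = 1.70 × 8.8e-4 = 0.001496 m/d
v = Ki/n = 1.70·8.8e-4/0.36 = 0.004156 m/d
Retardation R = 1 + ρ_b·K_d/n = 1 + 1.63×1.0/0.36 = 5.528
Contaminant velocity v_c = v/R = 0.004156/5.528 = 7.518e-4 m/d
t = L/v_c = 338/7.518e-4 = 449600 d
   = 449600/365 = 1230 yr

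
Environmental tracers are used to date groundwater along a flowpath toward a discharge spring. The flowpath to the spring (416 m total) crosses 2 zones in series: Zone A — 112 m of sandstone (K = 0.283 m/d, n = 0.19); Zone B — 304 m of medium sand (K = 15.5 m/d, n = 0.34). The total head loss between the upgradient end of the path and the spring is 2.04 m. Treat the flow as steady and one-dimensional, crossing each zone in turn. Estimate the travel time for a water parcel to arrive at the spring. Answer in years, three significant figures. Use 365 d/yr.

Steady 1-D flow in series ⇒ the Darcy flux q is identical in every zone and the zone head losses add (resistances L/K in series).
Σ(L/K) = 112/0.283 + 304/15.5 = 395.8 + 19.61 = 415.4 d
q = ΔH / Σ(L/K) = 2.04 / 415.4 = 0.004911 m/d (same in every zone)
Zone A: v = q/n = 0.004911/0.19 = 0.02585 m/d → t_A = 112/0.02585 = 4333 d
Zone B: v = q/n = 0.004911/0.34 = 0.01444 m/d → t_B = 304/0.01444 = 21050 d
Total t = 4333 + 21050 = 25380 d
   = 25380 / 365 = 69.5 yr

69.5 years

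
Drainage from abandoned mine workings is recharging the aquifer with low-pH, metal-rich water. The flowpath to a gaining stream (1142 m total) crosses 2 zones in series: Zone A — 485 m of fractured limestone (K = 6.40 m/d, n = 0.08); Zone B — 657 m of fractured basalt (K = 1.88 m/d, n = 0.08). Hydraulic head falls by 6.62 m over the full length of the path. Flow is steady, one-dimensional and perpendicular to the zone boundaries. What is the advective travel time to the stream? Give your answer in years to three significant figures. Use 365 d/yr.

16.1 years

Steady 1-D flow in series ⇒ the Darcy flux q is identical in every zone and the zone head losses add (resistances L/K in series).
Σ(L/K) = 485/6.40 + 657/1.88 = 75.78 + 349.5 = 425.2 d
q = ΔH / Σ(L/K) = 6.62 / 425.2 = 0.01557 m/d (same in every zone)
Zone A: v = q/n = 0.01557/0.08 = 0.1946 m/d → t_A = 485/0.1946 = 2492 d
Zone B: v = q/n = 0.01557/0.08 = 0.1946 m/d → t_B = 657/0.1946 = 3376 d
Total t = 2492 + 3376 = 5869 d
   = 5869 / 365 = 16.1 yr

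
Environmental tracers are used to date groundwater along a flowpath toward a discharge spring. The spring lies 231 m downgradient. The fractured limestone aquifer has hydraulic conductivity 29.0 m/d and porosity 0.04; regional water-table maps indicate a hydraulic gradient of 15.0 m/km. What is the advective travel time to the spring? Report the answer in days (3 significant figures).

Specific discharge q = 29.0 × 0.015 = 0.4350 m/d
Seepage velocity v = q / n = 0.4350 / 0.04 = 10.88 m/d
t = L / v = 231 / 10.88 = 21.24 d

21.2 days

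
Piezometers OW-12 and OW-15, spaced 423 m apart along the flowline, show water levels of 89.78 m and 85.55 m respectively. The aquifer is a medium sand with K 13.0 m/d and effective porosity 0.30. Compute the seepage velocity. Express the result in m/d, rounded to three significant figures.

Hydraulic gradient i = (89.78 − 85.55) / 423 = 4.23 / 423 = 0.01000
q = Ki = 13.0 × 0.01000 = 0.1300 m/d
v_s = q/n_e = 0.1300/0.30 = 0.4333 m/d

0.433 m/d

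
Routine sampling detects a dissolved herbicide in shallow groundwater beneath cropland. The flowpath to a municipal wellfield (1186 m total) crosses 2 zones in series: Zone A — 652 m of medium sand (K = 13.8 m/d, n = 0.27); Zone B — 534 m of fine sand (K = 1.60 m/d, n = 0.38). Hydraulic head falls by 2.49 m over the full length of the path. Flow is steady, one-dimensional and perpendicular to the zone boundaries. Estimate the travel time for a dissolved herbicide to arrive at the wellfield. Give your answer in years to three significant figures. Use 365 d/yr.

159 years

Steady 1-D flow in series ⇒ the Darcy flux q is identical in every zone and the zone head losses add (resistances L/K in series).
Σ(L/K) = 652/13.8 + 534/1.60 = 47.25 + 333.8 = 381.0 d
q = ΔH / Σ(L/K) = 2.49 / 381.0 = 0.006535 m/d (same in every zone)
Zone A: v = q/n = 0.006535/0.27 = 0.02421 m/d → t_A = 652/0.02421 = 26940 d
Zone B: v = q/n = 0.006535/0.38 = 0.01720 m/d → t_B = 534/0.01720 = 31050 d
Total t = 26940 + 31050 = 57980 d
   = 57980 / 365 = 159 yr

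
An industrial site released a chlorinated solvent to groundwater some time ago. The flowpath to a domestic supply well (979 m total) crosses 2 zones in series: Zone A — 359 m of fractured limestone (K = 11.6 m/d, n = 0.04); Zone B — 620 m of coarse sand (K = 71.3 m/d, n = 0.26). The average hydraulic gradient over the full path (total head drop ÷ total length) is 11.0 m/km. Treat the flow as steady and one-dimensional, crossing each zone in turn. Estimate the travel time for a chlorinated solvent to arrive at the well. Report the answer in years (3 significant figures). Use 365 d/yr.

For zones in series the flux q is common to all zones; the equivalent conductivity is the harmonic (thickness-weighted) mean, K_eq = L_total / Σ(L_j/K_j).
Σ(L/K) = 359/11.6 + 620/71.3 = 30.95 + 8.696 = 39.64 d
K_eq = L_total / Σ(L/K) = 979 / 39.64 = 24.69 m/d
q = K_eq · i = 24.69 × 0.011 = 0.2716 m/d (same in every zone)
Zone A: v = q/n = 0.2716/0.04 = 6.791 m/d → t_A = 359/6.791 = 52.86 d
Zone B: v = q/n = 0.2716/0.26 = 1.045 m/d → t_B = 620/1.045 = 593.4 d
Total t = 52.86 + 593.4 = 646.3 d
   = 646.3 / 365 = 1.77 yr

1.77 years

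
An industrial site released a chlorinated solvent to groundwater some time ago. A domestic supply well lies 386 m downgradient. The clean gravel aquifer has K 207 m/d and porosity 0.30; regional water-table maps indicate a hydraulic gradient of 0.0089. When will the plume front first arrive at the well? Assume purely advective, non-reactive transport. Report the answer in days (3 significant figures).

62.9 days

Specific discharge q = 207 × 0.0089 = 1.842 m/d
v = Ki/n = 207·0.0089/0.30 = 6.141 m/d
t = L / v = 386 / 6.141 = 62.86 d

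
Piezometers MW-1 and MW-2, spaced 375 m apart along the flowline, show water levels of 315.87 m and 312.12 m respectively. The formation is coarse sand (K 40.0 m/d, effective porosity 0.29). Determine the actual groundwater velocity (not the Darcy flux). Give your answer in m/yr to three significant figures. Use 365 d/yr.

503 m/yr

Hydraulic gradient i = (315.87 − 312.12) / 375 = 3.75 / 375 = 0.01000
Specific discharge q = 40.0 × 0.01000 = 0.4000 m/d
Average linear velocity = 0.4000 / 0.29 = 1.379 m/d
   = 1.379 × 365 = 503 m/yr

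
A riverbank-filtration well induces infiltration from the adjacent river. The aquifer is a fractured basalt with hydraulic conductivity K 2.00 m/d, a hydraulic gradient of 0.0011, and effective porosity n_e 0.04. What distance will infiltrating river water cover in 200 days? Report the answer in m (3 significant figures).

q = Ki = 2.00 × 0.0011 = 0.002200 m/d
v_s = q/n_e = 0.002200/0.04 = 0.05500 m/d
L = v × T = 0.05500 × 200 = 11.00 m

11.0 m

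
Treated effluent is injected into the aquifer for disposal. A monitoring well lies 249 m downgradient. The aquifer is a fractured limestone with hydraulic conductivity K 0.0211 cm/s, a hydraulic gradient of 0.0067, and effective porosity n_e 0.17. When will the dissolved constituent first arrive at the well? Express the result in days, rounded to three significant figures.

347 days

K = 0.0211 cm/s × 864 = 18.23 m/d
Specific discharge q = 18.23 × 0.0067 = 0.1221 m/d
Seepage velocity v = q / n = 0.1221 / 0.17 = 0.7185 m/d
t = L / v = 249 / 0.7185 = 346.6 d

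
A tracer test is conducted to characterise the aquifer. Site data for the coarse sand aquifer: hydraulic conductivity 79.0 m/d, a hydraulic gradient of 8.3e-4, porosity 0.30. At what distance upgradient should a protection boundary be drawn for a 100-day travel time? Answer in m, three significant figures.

q = Ki = 79.0 × 8.3e-4 = 0.06557 m/d
Seepage velocity v = q / n = 0.06557 / 0.30 = 0.2186 m/d
L = v × T = 0.2186 × 100 = 21.86 m

21.9 m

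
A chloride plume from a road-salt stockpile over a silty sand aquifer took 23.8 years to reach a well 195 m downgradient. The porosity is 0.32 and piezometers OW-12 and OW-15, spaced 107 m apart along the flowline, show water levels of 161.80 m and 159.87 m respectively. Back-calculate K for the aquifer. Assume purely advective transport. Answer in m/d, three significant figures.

Hydraulic gradient i = (161.80 − 159.87) / 107 = 1.93 / 107 = 0.01804
t = 23.8 years = 8687 d
v = L / t = 195 / 8687 = 0.02245 m/d
K = v · n / i = 0.02245 × 0.32 / 0.01804 = 0.398 m/d

0.398 m/d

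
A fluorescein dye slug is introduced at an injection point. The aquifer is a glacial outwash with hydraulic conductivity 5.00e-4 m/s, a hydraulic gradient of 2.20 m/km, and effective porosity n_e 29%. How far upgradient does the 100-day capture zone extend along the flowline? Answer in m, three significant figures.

32.8 m

K = 5.00e-4 m/s × 86400 s/d = 43.20 m/d
q = Ki = 43.20 × 0.0022 = 0.09504 m/d
v_s = q/n_e = 0.09504/0.29 = 0.3277 m/d
L = v × T = 0.3277 × 100 = 32.77 m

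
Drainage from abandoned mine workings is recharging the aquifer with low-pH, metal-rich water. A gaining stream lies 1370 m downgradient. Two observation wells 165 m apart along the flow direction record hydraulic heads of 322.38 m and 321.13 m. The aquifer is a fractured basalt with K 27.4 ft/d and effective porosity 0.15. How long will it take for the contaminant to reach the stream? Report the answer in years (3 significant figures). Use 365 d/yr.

Hydraulic gradient i = (322.38 − 321.13) / 165 = 1.25 / 165 = 0.007576
K = 27.4 ft/d × 0.3048 = 8.352 m/d
Specific discharge q = 8.352 × 0.007576 = 0.06327 m/d
Average linear velocity = 0.06327 / 0.15 = 0.4218 m/d
t = L / v = 1370 / 0.4218 = 3248 d
   = 3248 / 365 = 8.90 yr

8.90 years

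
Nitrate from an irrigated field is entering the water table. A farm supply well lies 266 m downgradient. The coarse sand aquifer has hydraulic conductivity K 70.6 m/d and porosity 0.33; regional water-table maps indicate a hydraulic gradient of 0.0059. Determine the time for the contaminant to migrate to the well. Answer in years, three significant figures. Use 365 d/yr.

0.577 years

Specific discharge q = 70.6 × 0.0059 = 0.4165 m/d
Seepage velocity v = q / n = 0.4165 / 0.33 = 1.262 m/d
t = L / v = 266 / 1.262 = 210.7 d
   = 210.7 / 365 = 0.577 yr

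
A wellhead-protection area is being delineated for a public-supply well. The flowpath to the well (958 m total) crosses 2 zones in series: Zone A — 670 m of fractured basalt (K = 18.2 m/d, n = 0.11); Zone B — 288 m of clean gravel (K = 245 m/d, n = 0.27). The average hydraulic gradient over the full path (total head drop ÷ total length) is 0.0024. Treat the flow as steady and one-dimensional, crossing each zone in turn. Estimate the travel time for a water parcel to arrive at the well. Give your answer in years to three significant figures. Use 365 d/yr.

For zones in series the flux q is common to all zones; the equivalent conductivity is the harmonic (thickness-weighted) mean, K_eq = L_total / Σ(L_j/K_j).
Σ(L/K) = 670/18.2 + 288/245 = 36.81 + 1.176 = 37.99 d
K_eq = L_total / Σ(L/K) = 958 / 37.99 = 25.22 m/d
q = K_eq · i = 25.22 × 0.0024 = 0.06052 m/d (same in every zone)
Zone A: v = q/n = 0.06052/0.11 = 0.5502 m/d → t_A = 670/0.5502 = 1218 d
Zone B: v = q/n = 0.06052/0.27 = 0.2242 m/d → t_B = 288/0.2242 = 1285 d
Total t = 1218 + 1285 = 2503 d
   = 2503 / 365 = 6.86 yr

6.86 years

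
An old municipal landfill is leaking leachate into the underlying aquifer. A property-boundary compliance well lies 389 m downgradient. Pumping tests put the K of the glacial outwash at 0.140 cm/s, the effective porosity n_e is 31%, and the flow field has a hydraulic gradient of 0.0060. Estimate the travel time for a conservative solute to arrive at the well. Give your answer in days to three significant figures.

166 days

K = 0.140 cm/s × 864 = 121.0 m/d
Specific discharge q = 121.0 × 0.0060 = 0.7258 m/d
Average linear velocity = 0.7258 / 0.31 = 2.341 m/d
t = L / v = 389 / 2.341 = 166.2 d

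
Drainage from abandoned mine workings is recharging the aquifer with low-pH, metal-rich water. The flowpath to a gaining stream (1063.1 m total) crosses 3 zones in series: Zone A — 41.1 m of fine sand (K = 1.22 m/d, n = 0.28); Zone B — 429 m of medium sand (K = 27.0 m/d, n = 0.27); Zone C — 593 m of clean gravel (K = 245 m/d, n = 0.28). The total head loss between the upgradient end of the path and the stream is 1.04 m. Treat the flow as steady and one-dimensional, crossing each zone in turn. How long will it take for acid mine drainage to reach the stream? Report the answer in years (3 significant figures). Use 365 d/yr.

Steady 1-D flow in series ⇒ the Darcy flux q is identical in every zone and the zone head losses add (resistances L/K in series).
Σ(L/K) = 41.1/1.22 + 429/27.0 + 593/245 = 33.69 + 15.89 + 2.420 = 52.00 d
q = ΔH / Σ(L/K) = 1.04 / 52.00 = 0.02000 m/d (same in every zone)
Zone A: v = q/n = 0.02000/0.28 = 0.07143 m/d → t_A = 41.1/0.07143 = 575.4 d
Zone B: v = q/n = 0.02000/0.27 = 0.07408 m/d → t_B = 429/0.07408 = 5791 d
Zone C: v = q/n = 0.02000/0.28 = 0.07143 m/d → t_C = 593/0.07143 = 8302 d
Total t = 575.4 + 5791 + 8302 = 14670 d
   = 14670 / 365 = 40.2 yr

40.2 years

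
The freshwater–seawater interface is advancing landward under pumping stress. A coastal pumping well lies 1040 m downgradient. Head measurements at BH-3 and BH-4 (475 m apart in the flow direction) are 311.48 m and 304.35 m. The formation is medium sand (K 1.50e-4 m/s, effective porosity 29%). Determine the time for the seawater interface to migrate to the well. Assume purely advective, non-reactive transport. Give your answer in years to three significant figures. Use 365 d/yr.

Hydraulic gradient i = (311.48 − 304.35) / 475 = 7.13 / 475 = 0.01501
K = 1.50e-4 m/s × 86400 s/d = 12.96 m/d
Specific discharge q = 12.96 × 0.01501 = 0.1945 m/d
Seepage velocity v = q / n = 0.1945 / 0.29 = 0.6708 m/d
t = L / v = 1040 / 0.6708 = 1550 d
   = 1550 / 365 = 4.25 yr

4.25 years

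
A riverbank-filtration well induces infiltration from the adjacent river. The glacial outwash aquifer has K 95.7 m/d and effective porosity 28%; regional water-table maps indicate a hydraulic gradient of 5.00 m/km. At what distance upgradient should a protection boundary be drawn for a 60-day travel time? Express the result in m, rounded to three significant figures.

103 m

Darcy flux q = K·i = 95.7 × 0.0050 = 0.4785 m/d
Average linear velocity = 0.4785 / 0.28 = 1.709 m/d
L = v × T = 1.709 × 60 = 102.5 m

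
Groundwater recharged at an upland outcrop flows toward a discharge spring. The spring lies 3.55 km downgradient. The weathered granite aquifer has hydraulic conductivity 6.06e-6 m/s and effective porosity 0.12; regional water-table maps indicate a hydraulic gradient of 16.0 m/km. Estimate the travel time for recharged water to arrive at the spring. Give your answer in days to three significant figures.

K = 6.06e-6 m/s × 86400 s/d = 0.5236 m/d
q = Ki = 0.5236 × 0.016 = 0.008377 m/d
v = Ki/n = 0.5236·0.016/0.12 = 0.06981 m/d
L = 3.55 km = 3550 m
t = L / v = 3550 / 0.06981 = 50850 d

50900 days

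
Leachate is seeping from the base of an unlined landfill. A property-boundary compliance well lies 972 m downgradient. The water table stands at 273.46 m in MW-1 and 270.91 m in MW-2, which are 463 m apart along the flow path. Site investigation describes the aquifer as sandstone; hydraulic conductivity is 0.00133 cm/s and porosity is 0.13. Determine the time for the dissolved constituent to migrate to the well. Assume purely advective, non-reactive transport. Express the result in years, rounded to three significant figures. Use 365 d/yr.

Hydraulic gradient i = (273.46 − 270.91) / 463 = 2.55 / 463 = 0.005508
K = 0.00133 cm/s × 864 = 1.149 m/d
q = Ki = 1.149 × 0.005508 = 0.006329 m/d
v = Ki/n = 1.149·0.005508/0.13 = 0.04868 m/d
t = L / v = 972 / 0.04868 = 19970 d
   = 19970 / 365 = 54.7 yr

54.7 years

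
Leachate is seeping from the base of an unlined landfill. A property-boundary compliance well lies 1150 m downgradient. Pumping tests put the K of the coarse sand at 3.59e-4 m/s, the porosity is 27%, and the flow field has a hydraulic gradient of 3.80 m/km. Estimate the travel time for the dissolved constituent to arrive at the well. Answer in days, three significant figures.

K = 3.59e-4 m/s × 86400 s/d = 31.02 m/d
Specific discharge q = 31.02 × 0.0038 = 0.1179 m/d
v_s = q/n_e = 0.1179/0.27 = 0.4365 m/d
t = L / v = 1150 / 0.4365 = 2634 d

2630 days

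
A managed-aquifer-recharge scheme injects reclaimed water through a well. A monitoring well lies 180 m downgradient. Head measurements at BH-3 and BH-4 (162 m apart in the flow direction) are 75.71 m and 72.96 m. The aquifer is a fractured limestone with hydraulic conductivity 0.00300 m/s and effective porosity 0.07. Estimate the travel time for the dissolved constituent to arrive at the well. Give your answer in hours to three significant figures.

Hydraulic gradient i = (75.71 − 72.96) / 162 = 2.75 / 162 = 0.01698
K = 0.00300 m/s × 86400 s/d = 259.2 m/d
Specific discharge q = 259.2 × 0.01698 = 4.400 m/d
v_s = q/n_e = 4.400/0.07 = 62.86 m/d
t = L / v = 180 / 62.86 = 2.864 d
   = 2.864 × 24 = 68.7 h

68.7 hours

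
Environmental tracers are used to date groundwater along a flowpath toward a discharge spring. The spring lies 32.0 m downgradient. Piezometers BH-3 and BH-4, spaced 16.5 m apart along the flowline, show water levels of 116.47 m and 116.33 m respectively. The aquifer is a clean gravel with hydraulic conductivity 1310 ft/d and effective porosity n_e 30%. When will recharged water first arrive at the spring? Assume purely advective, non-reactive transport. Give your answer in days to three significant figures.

2.83 days

Hydraulic gradient i = (116.47 − 116.33) / 16.5 = 0.14 / 16.5 = 0.008485
K = 1310 ft/d × 0.3048 = 399.3 m/d
Darcy flux q = K·i = 399.3 × 0.008485 = 3.388 m/d
Average linear velocity = 3.388 / 0.30 = 11.29 m/d
t = L / v = 32.0 / 11.29 = 2.834 d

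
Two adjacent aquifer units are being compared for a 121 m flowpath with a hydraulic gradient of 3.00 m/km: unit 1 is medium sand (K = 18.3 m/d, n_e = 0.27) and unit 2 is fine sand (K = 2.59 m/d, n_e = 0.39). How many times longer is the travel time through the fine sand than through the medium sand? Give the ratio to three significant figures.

Unit 1 (medium sand): v = 18.3×0.0030/0.27 = 0.2033 m/d, t = 121/0.2033 = 595.1 d
Unit 2 (fine sand): v = 2.59×0.0030/0.39 = 0.01992 m/d, t = 121/0.01992 = 6073 d
t(fine sand) / t(medium sand) = 6073/595.1 = 10.2

10.2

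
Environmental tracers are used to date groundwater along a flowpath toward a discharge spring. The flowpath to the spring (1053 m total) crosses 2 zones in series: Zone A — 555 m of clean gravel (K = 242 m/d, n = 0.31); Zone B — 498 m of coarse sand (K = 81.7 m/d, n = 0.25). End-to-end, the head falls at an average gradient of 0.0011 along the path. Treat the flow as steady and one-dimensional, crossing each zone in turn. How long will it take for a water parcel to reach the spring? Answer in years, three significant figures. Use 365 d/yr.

Steady 1-D flow in series ⇒ the Darcy flux q is identical in every zone and the zone head losses add (resistances L/K in series).
Σ(L/K) = 555/242 + 498/81.7 = 2.293 + 6.095 = 8.389 d
K_eq = L_total / Σ(L/K) = 1053 / 8.389 = 125.5 m/d
q = K_eq · i = 125.5 × 0.0011 = 0.1381 m/d (same in every zone)
Zone A: v = q/n = 0.1381/0.31 = 0.4454 m/d → t_A = 555/0.4454 = 1246 d
Zone B: v = q/n = 0.1381/0.25 = 0.5523 m/d → t_B = 498/0.5523 = 901.7 d
Total t = 1246 + 901.7 = 2148 d
   = 2148 / 365 = 5.88 yr

5.88 years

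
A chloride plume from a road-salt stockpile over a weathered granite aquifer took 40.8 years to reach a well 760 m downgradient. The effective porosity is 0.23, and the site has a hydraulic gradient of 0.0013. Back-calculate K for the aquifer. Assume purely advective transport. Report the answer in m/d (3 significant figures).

t = 40.8 years = 14890 d
v = L / t = 760 / 14890 = 0.05103 m/d
K = v · n / i = 0.05103 × 0.23 / 0.0013 = 9.03 m/d

9.03 m/d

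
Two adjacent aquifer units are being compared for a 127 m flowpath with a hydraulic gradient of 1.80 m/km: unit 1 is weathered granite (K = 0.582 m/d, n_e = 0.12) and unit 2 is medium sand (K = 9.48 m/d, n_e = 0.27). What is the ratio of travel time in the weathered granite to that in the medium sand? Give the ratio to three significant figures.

7.24

Unit 1 (weathered granite): v = 0.582×0.0018/0.12 = 0.008730 m/d, t = 127/0.008730 = 14550 d
Unit 2 (medium sand): v = 9.48×0.0018/0.27 = 0.06320 m/d, t = 127/0.06320 = 2009 d
t(weathered granite) / t(medium sand) = 14550/2009 = 7.24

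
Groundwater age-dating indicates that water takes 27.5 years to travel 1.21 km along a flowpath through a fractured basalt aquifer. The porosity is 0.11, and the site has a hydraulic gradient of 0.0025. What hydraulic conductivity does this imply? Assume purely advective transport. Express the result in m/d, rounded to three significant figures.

t = 27.5 years = 10040 d
L = 1.21 km = 1210 m
v = L / t = 1210 / 10040 = 0.1205 m/d
K = v · n / i = 0.1205 × 0.11 / 0.0025 = 5.30 m/d

5.30 m/d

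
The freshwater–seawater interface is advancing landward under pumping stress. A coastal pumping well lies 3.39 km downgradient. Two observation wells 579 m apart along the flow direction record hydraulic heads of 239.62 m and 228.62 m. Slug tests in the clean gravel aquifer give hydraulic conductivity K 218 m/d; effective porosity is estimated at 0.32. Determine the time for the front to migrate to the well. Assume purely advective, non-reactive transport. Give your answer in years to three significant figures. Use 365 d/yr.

0.718 years

Hydraulic gradient i = (239.62 − 228.62) / 579 = 11.00 / 579 = 0.01900
q = Ki = 218 × 0.01900 = 4.142 m/d
Seepage velocity v = q / n = 4.142 / 0.32 = 12.94 m/d
L = 3.39 km = 3390 m
t = L / v = 3390 / 12.94 = 261.9 d
   = 261.9 / 365 = 0.718 yr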